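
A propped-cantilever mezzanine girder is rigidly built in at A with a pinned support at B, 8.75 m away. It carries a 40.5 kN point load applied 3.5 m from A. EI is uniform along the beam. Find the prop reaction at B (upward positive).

Release the roller at B. Primary structure: cantilever fixed at A.
Free-end deflection of the primary structure under the applied loading (downward +):
  point load 40.5 at a = 3.5: Pa²(3L − a)/(6EI) = 1881/EI
Tip deflection under a unit load at B: L³/(3EI) = 223.3/EI.
Compatibility at B: δ_0 − R_B·δ_{BB} = 0, so R_B = 1881/223.3 = 8.424 kN.

R_B = 8.424 kN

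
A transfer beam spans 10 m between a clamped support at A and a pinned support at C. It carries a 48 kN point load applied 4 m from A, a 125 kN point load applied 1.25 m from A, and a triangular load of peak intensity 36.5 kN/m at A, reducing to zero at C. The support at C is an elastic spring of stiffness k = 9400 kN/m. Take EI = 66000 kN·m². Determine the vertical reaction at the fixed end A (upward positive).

R_A = 307.2 kN

Choose R_C as the redundant. The primary structure is the cantilever fixed at A.
Primary-structure tip deflection at C by superposition:
  point load 48 at a = 4: Pa²(3L − a)/(6EI) = 3328/EI
  point load 125 at a = 1.25: Pa²(3L − a)/(6EI) = 935.9/EI
  triangular load, peak 36.5 at the fixed end: w₀L⁴/(30EI) = 12167/EI
  δ_0 = 16431/EI
Flexibility coefficient — unit upward force at C: δ_{CC} = L³/(3EI) = 333.3/EI.
With EI = 66000 kN·m²: δ_0 = 0.24895 m and δ_{CC} = 0.005051 m/kN.
Compatibility — the spring shortens by R_C/k under the reaction it provides: δ_0 − R_C·δ_{CC} = R_C/k. With 1/k = 0.000106 m/kN, R_C = δ_0 / (δ_{CC} + 1/k) = 0.24895 / (0.005051 + 0.000106) = 48.27 kN.
Vertical equilibrium: R_A = ΣP − R_C = 355.5 − 48.27 = 307.2 kN.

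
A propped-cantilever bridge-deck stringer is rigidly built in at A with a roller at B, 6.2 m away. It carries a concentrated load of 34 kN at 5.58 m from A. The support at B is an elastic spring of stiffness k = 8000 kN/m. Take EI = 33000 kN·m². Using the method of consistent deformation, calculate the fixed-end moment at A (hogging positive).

Remove the prop at B; the released (primary) structure is a cantilever built in at A.
Free-end deflection of the primary structure under the applied loading (downward +):
  point load 34 at a = 5.58: Pa²(3L − a)/(6EI) = 2297/EI
Flexibility coefficient — unit upward force at B: δ_{BB} = L³/(3EI) = 79.44/EI.
With EI = 33000 kN·m²: δ_0 = 0.069613 m and δ_{BB} = 0.002407 m/kN.
Compatibility — the spring shortens by R_B/k under the reaction it provides: δ_0 − R_B·δ_{BB} = R_B/k. With 1/k = 0.000125 m/kN, R_B = δ_0 / (δ_{BB} + 1/k) = 0.069613 / (0.002407 + 0.000125) = 27.49 kN.
Moment equilibrium about A: M_A = Σ(load moments about A) − R_B·L = 189.7 − 27.49×6.2 = 19.28 kN·m.

M_A = 19.28 kN·m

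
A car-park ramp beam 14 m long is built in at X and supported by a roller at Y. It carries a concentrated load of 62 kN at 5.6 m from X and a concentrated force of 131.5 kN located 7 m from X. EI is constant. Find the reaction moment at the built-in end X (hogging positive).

M_X = 511.8 kN·m

Release the roller at Y. Primary structure: cantilever fixed at X.
Primary-structure tip deflection at Y by superposition:
  point load 62 at a = 5.6: Pa²(3L − a)/(6EI) = 11796/EI
  point load 131.5 at a = 7: Pa²(3L − a)/(6EI) = 37587/EI
  δ_0 = 49383/EI
Tip deflection under a unit load at Y: L³/(3EI) = 914.7/EI.
Compatibility at Y: δ_0 − R_Y·δ_{YY} = 0, so R_Y = 49383/914.7 = 53.99 kN.
Moment equilibrium about X: M_X = Σ(load moments about X) − R_Y·L = 1268 − 53.99×14 = 511.8 kN·m.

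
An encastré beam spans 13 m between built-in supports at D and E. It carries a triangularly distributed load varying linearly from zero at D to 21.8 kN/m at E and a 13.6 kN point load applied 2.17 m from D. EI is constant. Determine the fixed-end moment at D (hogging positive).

M_D = 143.3 kN·m

Take the two fixed-end moments M_D, M_E as redundants; the released structure is the simple span DE.
Simple-span end rotations at D and E under the given loads:
  at D: triangular load, peak 21.8: 7w₀L³/(360EI) = 931.3/EI
  at E: triangular load, peak 21.8: w₀L³/(45EI) = 1064/EI
  at D: point load 13.6 at a = 2.17: Pab(L + b)/(6LEI) = 97.65/EI
  at E: point load 13.6 at a = 2.17: Pab(L + a)/(6LEI) = 62.16/EI
  θ_D0 = 1029/EI,  θ_E0 = 1126/EI
Flexibility coefficients: a unit moment at one end gives L/(3EI) there and L/(6EI) at the far end, so f₁₁ = f₂₂ = 4.333/EI and f₁₂ = f₂₁ = 2.167/EI.
Compatibility — zero rotation at each built-in end:
  4.333 M_D + 2.167 M_E = 1029
  2.167 M_D + 4.333 M_E = 1126
Solving the pair gives M_D = 143.3 kN·m and M_E = 188.3 kN·m (hogging).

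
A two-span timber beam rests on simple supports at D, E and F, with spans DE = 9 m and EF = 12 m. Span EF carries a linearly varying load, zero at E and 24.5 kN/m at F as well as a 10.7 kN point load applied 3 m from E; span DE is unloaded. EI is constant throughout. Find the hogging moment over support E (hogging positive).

Insert a hinge at E; M_E is the redundant, and each span becomes simply supported.
Rotations at E on the released spans (each span's end-slope, ×1/EI):
  span EF: triangular load, peak 24.5: 7w₀L³/(360EI) = 823.2/EI
  span EF: point load 10.7 at a = 3: Pab(L + b)/(6LEI) = 84.26/EI
  relative rotation θ_0 = (0 + 907.5)/EI = 907.5/EI
A unit hogging moment at E produces rotation L₁/(3EI) + L₂/(3EI) = 7/EI.
Slope continuity at E: θ_0 = M_E·7/EI, so M_E = 907.5/7 = 129.6 kN·m (hogging).

M_E = 129.6 kN·m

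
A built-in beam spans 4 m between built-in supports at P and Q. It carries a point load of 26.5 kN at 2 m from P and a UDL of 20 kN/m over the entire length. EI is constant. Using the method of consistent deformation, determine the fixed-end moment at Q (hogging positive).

Release both end moments; the primary structure is a simply-supported span PQ with redundants M_P and M_Q.
On the primary (simply-supported) span, the end slopes from the loading are:
  at P: point load 26.5 at a = 2: Pab(L + b)/(6LEI) = 26.5/EI
  at Q: point load 26.5 at a = 2: Pab(L + a)/(6LEI) = 26.5/EI
  at P: UDL 20: wL³/(24EI) = 53.33/EI
  at Q: UDL 20: wL³/(24EI) = 53.33/EI
  θ_P0 = 79.83/EI,  θ_Q0 = 79.83/EI
Flexibility coefficients: a unit moment at one end gives L/(3EI) there and L/(6EI) at the far end, so f₁₁ = f₂₂ = 1.333/EI and f₁₂ = f₂₁ = 0.6667/EI.
Compatibility — zero rotation at each built-in end:
  1.333 M_P + 0.6667 M_Q = 79.83
  0.6667 M_P + 1.333 M_Q = 79.83
Solving the pair gives M_P = 39.92 kN·m and M_Q = 39.92 kN·m (hogging).

M_Q = 39.92 kN·m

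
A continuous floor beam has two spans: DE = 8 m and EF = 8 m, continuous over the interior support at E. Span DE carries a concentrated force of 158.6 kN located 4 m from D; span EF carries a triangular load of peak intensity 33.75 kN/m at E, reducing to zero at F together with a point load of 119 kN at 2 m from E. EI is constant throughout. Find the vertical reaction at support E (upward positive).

R_E = 325.8 kN

Insert a hinge at E; M_E is the redundant, and each span becomes simply supported.
Rotations at E on the released spans (each span's end-slope, ×1/EI):
  span DE: point load 158.6 at a = 4: Pab(L + a)/(6LEI) = 634.4/EI
  span EF: triangular load, peak 33.75: w₀L³/(45EI) = 384/EI
  span EF: point load 119 at a = 2: Pab(L + b)/(6LEI) = 416.5/EI
  relative rotation θ_0 = (634.4 + 800.5)/EI = 1435/EI
A unit hogging moment at E produces rotation L₁/(3EI) + L₂/(3EI) = 5.333/EI.
Slope continuity at E: θ_0 = M_E·5.333/EI, so M_E = 1435/5.333 = 269 kN·m (hogging).
Span DE, ΣM about D with M_E applied at E: R_E^{DE}·8 = 634.4 + 269, so R_E^{DE} = 112.9 kN and R_D = 158.6 − 112.9 = 45.67 kN.
Span EF, ΣM about F: R_E^{EF}·8 = 1434 + 269, so R_E^{EF} = 212.9 kN and R_F = 254 − 212.9 = 41.12 kN.
R_E = 112.9 + 212.9 = 325.8 kN.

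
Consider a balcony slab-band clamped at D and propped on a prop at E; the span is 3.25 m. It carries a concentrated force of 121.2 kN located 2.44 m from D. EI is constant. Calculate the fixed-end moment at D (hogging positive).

Remove the prop at E; the released (primary) structure is a cantilever built in at D.
Free-end deflection of the primary structure under the applied loading (downward +):
  point load 121.2 at a = 2.44: Pa²(3L − a)/(6EI) = 879.1/EI
Tip deflection under a unit load at E: L³/(3EI) = 11.44/EI.
The prop prevents deflection at E: R_E = δ_0/δ_{EE} = 879.1/11.44 = 76.83 kN.
Moment equilibrium about D: M_D = Σ(load moments about D) − R_E·L = 295.7 − 76.83×3.25 = 46.04 kN·m.

M_D = 46.04 kN·m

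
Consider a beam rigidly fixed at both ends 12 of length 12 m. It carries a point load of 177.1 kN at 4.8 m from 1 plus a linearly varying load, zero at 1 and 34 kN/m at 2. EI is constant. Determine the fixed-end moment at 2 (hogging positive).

M_2 = 448.8 kN·m

Release both end moments; the primary structure is a simply-supported span 12 with redundants M_1 and M_2.
End rotations of the released simple span under the applied load (×1/EI):
  at 1: point load 177.1 at a = 4.8: Pab(L + b)/(6LEI) = 1632/EI
  at 2: point load 177.1 at a = 4.8: Pab(L + a)/(6LEI) = 1428/EI
  at 1: triangular load, peak 34: 7w₀L³/(360EI) = 1142/EI
  at 2: triangular load, peak 34: w₀L³/(45EI) = 1306/EI
  θ_10 = 2775/EI,  θ_20 = 2734/EI
Flexibility coefficients: a unit moment at one end gives L/(3EI) there and L/(6EI) at the far end, so f₁₁ = f₂₂ = 4/EI and f₁₂ = f₂₁ = 2/EI.
Compatibility — zero rotation at each built-in end:
  4 M_1 + 2 M_2 = 2775
  2 M_1 + 4 M_2 = 2734
Solving the pair gives M_1 = 469.2 kN·m and M_2 = 448.8 kN·m (hogging).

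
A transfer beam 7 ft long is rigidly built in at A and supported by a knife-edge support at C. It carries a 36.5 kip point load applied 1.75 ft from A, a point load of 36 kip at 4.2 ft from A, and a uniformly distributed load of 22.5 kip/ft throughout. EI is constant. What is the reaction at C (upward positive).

R_C = 77.75 kip

Release the roller at C. Primary structure: cantilever fixed at A.
Primary-structure tip deflection at C by superposition:
  point load 36.5 at a = 1.75: Pa²(3L − a)/(6EI) = 358.6/EI
  point load 36 at a = 4.2: Pa²(3L − a)/(6EI) = 1778/EI
  UDL 22.5: wL⁴/(8EI) = 6753/EI
  δ_0 = 8890/EI
Flexibility coefficient — unit upward force at C: δ_{CC} = L³/(3EI) = 114.3/EI.
Compatibility at C: δ_0 − R_C·δ_{CC} = 0, so R_C = 8890/114.3 = 77.75 kip.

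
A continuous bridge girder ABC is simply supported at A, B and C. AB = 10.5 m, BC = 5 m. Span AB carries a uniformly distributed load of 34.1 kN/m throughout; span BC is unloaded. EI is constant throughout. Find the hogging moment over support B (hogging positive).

Take M_B as the redundant. Released structure: two simple spans AB and BC with a hinge at B.
End slopes at the hinge B, treating each span as simply supported:
  span AB: UDL 34.1: wL³/(24EI) = 1645/EI
  relative rotation θ_0 = (1645 + 0)/EI = 1645/EI
A unit hogging moment at B produces rotation L₁/(3EI) + L₂/(3EI) = 5.167/EI.
Slope continuity at B: θ_0 = M_B·5.167/EI, so M_B = 1645/5.167 = 318.3 kN·m (hogging).

M_B = 318.3 kN·m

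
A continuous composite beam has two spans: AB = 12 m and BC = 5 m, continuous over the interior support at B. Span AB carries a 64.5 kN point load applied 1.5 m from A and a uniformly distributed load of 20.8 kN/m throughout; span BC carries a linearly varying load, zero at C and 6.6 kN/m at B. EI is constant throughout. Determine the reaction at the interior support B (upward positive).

Take M_B as the redundant. Released structure: two simple spans AB and BC with a hinge at B.
Discontinuity in slope at B on the released structure — sum the simple-span end rotations:
  span AB: point load 64.5 at a = 1.5: Pab(L + a)/(6LEI) = 190.5/EI
  span AB: UDL 20.8: wL³/(24EI) = 1498/EI
  span BC: triangular load, peak 6.6: w₀L³/(45EI) = 18.33/EI
  relative rotation θ_0 = (1688 + 18.33)/EI = 1706/EI
A unit hogging moment at B produces rotation L₁/(3EI) + L₂/(3EI) = 5.667/EI.
Compatibility: M_B·(L₁+L₂)/(3EI) = θ_0, giving M_B = 301.1 kN·m (hogging).
Span AB, ΣM about A with M_B applied at B: R_B^{AB}·12 = 1594 + 301.1, so R_B^{AB} = 158 kN and R_A = 314.1 − 158 = 156.1 kN.
Span BC, ΣM about C: R_B^{BC}·5 = 55 + 301.1, so R_B^{BC} = 71.23 kN and R_C = 16.5 − 71.23 = -54.73 kN.
R_B = 158 + 71.23 = 229.2 kN.

R_B = 229.2 kN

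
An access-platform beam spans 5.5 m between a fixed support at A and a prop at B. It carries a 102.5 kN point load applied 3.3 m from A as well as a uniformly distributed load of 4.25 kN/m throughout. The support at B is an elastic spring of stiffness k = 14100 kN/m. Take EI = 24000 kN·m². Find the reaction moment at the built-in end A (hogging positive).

Choose R_B as the redundant. The primary structure is the cantilever fixed at A.
Primary-structure tip deflection at B by superposition:
  point load 102.5 at a = 3.3: Pa²(3L − a)/(6EI) = 2456/EI
  UDL 4.25: wL⁴/(8EI) = 486.1/EI
  δ_0 = 2942/EI
Tip deflection under a unit load at B: L³/(3EI) = 55.46/EI.
With EI = 24000 kN·m²: δ_0 = 0.12258 m and δ_{BB} = 0.002311 m/kN.
Compatibility — the spring shortens by R_B/k under the reaction it provides: δ_0 − R_B·δ_{BB} = R_B/k. With 1/k = 0.000071 m/kN, R_B = δ_0 / (δ_{BB} + 1/k) = 0.12258 / (0.002311 + 0.000071) = 51.47 kN.
Moment equilibrium about A: M_A = Σ(load moments about A) − R_B·L = 402.5 − 51.47×5.5 = 119.5 kN·m.

M_A = 119.5 kN·m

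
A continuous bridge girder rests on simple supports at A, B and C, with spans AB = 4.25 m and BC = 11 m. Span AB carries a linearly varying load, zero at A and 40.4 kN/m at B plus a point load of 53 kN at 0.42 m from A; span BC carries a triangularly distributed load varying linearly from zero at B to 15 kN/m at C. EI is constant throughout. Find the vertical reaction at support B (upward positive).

R_B = 120.3 kN

Release continuity at B by inserting a hinge; the redundant is the internal moment M_B. The primary structure is two simply-supported spans AB and BC.
Discontinuity in slope at B on the released structure — sum the simple-span end rotations:
  span AB: triangular load, peak 40.4: w₀L³/(45EI) = 68.92/EI
  span AB: point load 53 at a = 0.42: Pab(L + a)/(6LEI) = 15.61/EI
  span BC: triangular load, peak 15: 7w₀L³/(360EI) = 388.2/EI
  relative rotation θ_0 = (84.53 + 388.2)/EI = 472.7/EI
A unit hogging moment at B produces rotation L₁/(3EI) + L₂/(3EI) = 5.083/EI.
Slope continuity at B: θ_0 = M_B·5.083/EI, so M_B = 472.7/5.083 = 93 kN·m (hogging).
Span AB, ΣM about A with M_B applied at B: R_B^{AB}·4.25 = 265.5 + 93, so R_B^{AB} = 84.35 kN and R_A = 138.8 − 84.35 = 54.5 kN.
Span BC, ΣM about C: R_B^{BC}·11 = 302.5 + 93, so R_B^{BC} = 35.95 kN and R_C = 82.5 − 35.95 = 46.55 kN.
R_B = 84.35 + 35.95 = 120.3 kN.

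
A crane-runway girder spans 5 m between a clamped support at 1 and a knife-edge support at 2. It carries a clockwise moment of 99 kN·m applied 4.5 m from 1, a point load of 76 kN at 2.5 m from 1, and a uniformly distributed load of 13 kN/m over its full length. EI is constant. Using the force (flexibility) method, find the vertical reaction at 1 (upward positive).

R_1 = 63.47 kN

Choose R_2 as the redundant. The primary structure is the cantilever fixed at 1.
Free-end deflection of the primary structure under the applied loading (downward +):
  clockwise couple 99 at a = 4.5: M₀a(2L − a)/(2EI) = 1225/EI
  point load 76 at a = 2.5: Pa²(3L − a)/(6EI) = 989.6/EI
  UDL 13: wL⁴/(8EI) = 1016/EI
  δ_0 = 3230/EI
Flexibility coefficient — unit upward force at 2: δ_{22} = L³/(3EI) = 41.67/EI.
Compatibility at 2: δ_0 − R_2·δ_{22} = 0, so R_2 = 3230/41.67 = 77.53 kN.
Vertical equilibrium: R_1 = ΣP − R_2 = 141 − 77.53 = 63.47 kN.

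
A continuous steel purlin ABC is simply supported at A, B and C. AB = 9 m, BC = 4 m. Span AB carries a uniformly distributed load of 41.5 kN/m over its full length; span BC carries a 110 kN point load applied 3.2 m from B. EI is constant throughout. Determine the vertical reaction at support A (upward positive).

Release continuity at B by inserting a hinge; the redundant is the internal moment M_B. The primary structure is two simply-supported spans AB and BC.
End slopes at the hinge B, treating each span as simply supported:
  span AB: UDL 41.5: wL³/(24EI) = 1261/EI
  span BC: point load 110 at a = 3.2: Pab(L + b)/(6LEI) = 56.32/EI
  relative rotation θ_0 = (1261 + 56.32)/EI = 1317/EI
A unit hogging moment at B produces rotation L₁/(3EI) + L₂/(3EI) = 4.333/EI.
Compatibility: M_B·(L₁+L₂)/(3EI) = θ_0, giving M_B = 303.9 kN·m (hogging).
Span AB, ΣM about A with M_B applied at B: R_B^{AB}·9 = 1681 + 303.9, so R_B^{AB} = 220.5 kN and R_A = 373.5 − 220.5 = 153 kN.

R_A = 153 kN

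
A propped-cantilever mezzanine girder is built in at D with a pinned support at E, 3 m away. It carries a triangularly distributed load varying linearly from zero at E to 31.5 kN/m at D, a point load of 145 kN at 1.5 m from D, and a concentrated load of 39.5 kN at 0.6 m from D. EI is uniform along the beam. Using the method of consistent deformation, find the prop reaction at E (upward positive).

Take the reaction at E as the redundant and release it; the primary structure is a cantilever fixed at D.
Free-end deflection of the primary structure under the applied loading (downward +):
  triangular load, peak 31.5 at the fixed end: w₀L⁴/(30EI) = 85.05/EI
  point load 145 at a = 1.5: Pa²(3L − a)/(6EI) = 407.8/EI
  point load 39.5 at a = 0.6: Pa²(3L − a)/(6EI) = 19.91/EI
  δ_0 = 512.8/EI
Tip deflection under a unit load at E: L³/(3EI) = 9/EI.
Compatibility at E: δ_0 − R_E·δ_{EE} = 0, so R_E = 512.8/9 = 56.97 kN.

R_E = 56.97 kN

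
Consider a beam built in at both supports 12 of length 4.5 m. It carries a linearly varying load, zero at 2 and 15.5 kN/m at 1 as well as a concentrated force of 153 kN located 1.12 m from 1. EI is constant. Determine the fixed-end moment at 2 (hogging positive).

Release both end moments; the primary structure is a simply-supported span 12 with redundants M_1 and M_2.
On the primary (simply-supported) span, the end slopes from the loading are:
  at 1: triangular load, peak 15.5: w₀L³/(45EI) = 31.39/EI
  at 2: triangular load, peak 15.5: 7w₀L³/(360EI) = 27.46/EI
  at 1: point load 153 at a = 1.12: Pab(L + b)/(6LEI) = 169/EI
  at 2: point load 153 at a = 1.12: Pab(L + a)/(6LEI) = 120.6/EI
  θ_10 = 200.4/EI,  θ_20 = 148/EI
Flexibility coefficients: a unit moment at one end gives L/(3EI) there and L/(6EI) at the far end, so f₁₁ = f₂₂ = 1.5/EI and f₁₂ = f₂₁ = 0.75/EI.
Compatibility — zero rotation at each built-in end:
  1.5 M_1 + 0.75 M_2 = 200.4
  0.75 M_1 + 1.5 M_2 = 148
Solving the pair gives M_1 = 112.4 kN·m and M_2 = 42.5 kN·m (hogging).

M_2 = 42.5 kN·m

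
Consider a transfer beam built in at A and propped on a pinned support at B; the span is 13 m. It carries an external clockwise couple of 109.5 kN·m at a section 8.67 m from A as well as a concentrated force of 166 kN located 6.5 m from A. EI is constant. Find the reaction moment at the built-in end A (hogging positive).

Take the reaction at B as the redundant and release it; the primary structure is a cantilever fixed at A.
Downward deflection at the released point B due to the loads:
  clockwise couple 109.5 at a = 8.67: M₀a(2L − a)/(2EI) = 8226/EI
  point load 166 at a = 6.5: Pa²(3L − a)/(6EI) = 37990/EI
  δ_0 = 46216/EI
Tip deflection under a unit load at B: L³/(3EI) = 732.3/EI.
Compatibility at B: δ_0 − R_B·δ_{BB} = 0, so R_B = 46216/732.3 = 63.11 kN.
Moment equilibrium about A: M_A = Σ(load moments about A) − R_B·L = 1188 − 63.11×13 = 368.1 kN·m.

M_A = 368.1 kN·m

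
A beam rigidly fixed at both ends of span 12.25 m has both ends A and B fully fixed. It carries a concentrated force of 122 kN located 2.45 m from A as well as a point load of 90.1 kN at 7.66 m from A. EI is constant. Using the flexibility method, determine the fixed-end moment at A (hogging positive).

M_A = 288.2 kN·m

Take the two fixed-end moments M_A, M_B as redundants; the released structure is the simple span AB.
Simple-span end rotations at A and B under the given loads:
  at A: point load 122 at a = 2.45: Pab(L + b)/(6LEI) = 878.8/EI
  at B: point load 122 at a = 2.45: Pab(L + a)/(6LEI) = 585.8/EI
  at A: point load 90.1 at a = 7.66: Pab(L + b)/(6LEI) = 725.8/EI
  at B: point load 90.1 at a = 7.66: Pab(L + a)/(6LEI) = 858.1/EI
  θ_A0 = 1605/EI,  θ_B0 = 1444/EI
Flexibility coefficients: a unit moment at one end gives L/(3EI) there and L/(6EI) at the far end, so f₁₁ = f₂₂ = 4.083/EI and f₁₂ = f₂₁ = 2.042/EI.
Compatibility — zero rotation at each built-in end:
  4.083 M_A + 2.042 M_B = 1605
  2.042 M_A + 4.083 M_B = 1444
Solving the pair gives M_A = 288.2 kN·m and M_B = 209.5 kN·m (hogging).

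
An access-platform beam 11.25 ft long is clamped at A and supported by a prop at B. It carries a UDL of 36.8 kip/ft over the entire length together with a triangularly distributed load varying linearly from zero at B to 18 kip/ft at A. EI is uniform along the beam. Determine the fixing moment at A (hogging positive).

Choose R_B as the redundant. The primary structure is the cantilever fixed at A.
Free-end deflection of the primary structure under the applied loading (downward +):
  UDL 36.8: wL⁴/(8EI) = 73683/EI
  triangular load, peak 18 at the fixed end: w₀L⁴/(30EI) = 9611/EI
  δ_0 = 83294/EI
Flexibility coefficient — unit upward force at B: δ_{BB} = L³/(3EI) = 474.6/EI.
The prop prevents deflection at B: R_B = δ_0/δ_{BB} = 83294/474.6 = 175.5 kip.
Moment equilibrium about A: M_A = Σ(load moments about A) − R_B·L = 2708 − 175.5×11.25 = 734.1 kip·ft.

M_A = 734.1 kip·ft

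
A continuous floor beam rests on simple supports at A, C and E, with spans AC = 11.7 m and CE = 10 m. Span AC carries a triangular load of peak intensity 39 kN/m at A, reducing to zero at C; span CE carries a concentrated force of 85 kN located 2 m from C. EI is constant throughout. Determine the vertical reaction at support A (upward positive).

R_A = 132.9 kN

Take M_C as the redundant. Released structure: two simple spans AC and CE with a hinge at C.
Rotations at C on the released spans (each span's end-slope, ×1/EI):
  span AC: triangular load, peak 39: 7w₀L³/(360EI) = 1215/EI
  span CE: point load 85 at a = 2: Pab(L + b)/(6LEI) = 408/EI
  relative rotation θ_0 = (1215 + 408)/EI = 1623/EI
A unit hogging moment at C produces rotation L₁/(3EI) + L₂/(3EI) = 7.233/EI.
Compatibility: M_C·(L₁+L₂)/(3EI) = θ_0, giving M_C = 224.3 kN·m (hogging).
Span AC, ΣM about A with M_C applied at C: R_C^{AC}·11.7 = 889.8 + 224.3, so R_C^{AC} = 95.22 kN and R_A = 228.2 − 95.22 = 132.9 kN.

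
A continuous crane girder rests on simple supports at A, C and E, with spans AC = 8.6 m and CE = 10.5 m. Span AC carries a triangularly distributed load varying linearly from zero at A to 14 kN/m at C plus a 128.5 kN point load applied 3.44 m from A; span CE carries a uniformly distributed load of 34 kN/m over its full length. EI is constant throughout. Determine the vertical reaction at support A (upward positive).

R_A = 53.88 kN

Release continuity at C by inserting a hinge; the redundant is the internal moment M_C. The primary structure is two simply-supported spans AC and CE.
Rotations at C on the released spans (each span's end-slope, ×1/EI):
  span AC: triangular load, peak 14: w₀L³/(45EI) = 197.9/EI
  span AC: point load 128.5 at a = 3.44: Pab(L + a)/(6LEI) = 532.2/EI
  span CE: UDL 34: wL³/(24EI) = 1640/EI
  relative rotation θ_0 = (730.1 + 1640)/EI = 2370/EI
A unit hogging moment at C produces rotation L₁/(3EI) + L₂/(3EI) = 6.367/EI.
Slope continuity at C: θ_0 = M_C·6.367/EI, so M_C = 2370/6.367 = 372.3 kN·m (hogging).
Span AC, ΣM about A with M_C applied at C: R_C^{AC}·8.6 = 787.2 + 372.3, so R_C^{AC} = 134.8 kN and R_A = 188.7 − 134.8 = 53.88 kN.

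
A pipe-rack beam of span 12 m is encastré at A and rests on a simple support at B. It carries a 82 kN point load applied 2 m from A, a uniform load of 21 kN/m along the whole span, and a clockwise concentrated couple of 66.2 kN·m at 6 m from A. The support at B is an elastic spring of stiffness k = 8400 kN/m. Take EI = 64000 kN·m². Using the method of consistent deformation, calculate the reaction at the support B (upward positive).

Take the reaction at B as the redundant and release it; the primary structure is a cantilever fixed at A.
Deflection at B on the released cantilever, summing each load's contribution:
  point load 82 at a = 2: Pa²(3L − a)/(6EI) = 1859/EI
  UDL 21: wL⁴/(8EI) = 54432/EI
  clockwise couple 66.2 at a = 6: M₀a(2L − a)/(2EI) = 3575/EI
  δ_0 = 59865/EI
Flexibility coefficient — unit upward force at B: δ_{BB} = L³/(3EI) = 576/EI.
With EI = 64000 kN·m²: δ_0 = 0.9354 m and δ_{BB} = 0.009 m/kN.
Compatibility — the spring shortens by R_B/k under the reaction it provides: δ_0 − R_B·δ_{BB} = R_B/k. With 1/k = 0.000119 m/kN, R_B = δ_0 / (δ_{BB} + 1/k) = 0.9354 / (0.009 + 0.000119) = 102.6 kN.

R_B = 102.6 kN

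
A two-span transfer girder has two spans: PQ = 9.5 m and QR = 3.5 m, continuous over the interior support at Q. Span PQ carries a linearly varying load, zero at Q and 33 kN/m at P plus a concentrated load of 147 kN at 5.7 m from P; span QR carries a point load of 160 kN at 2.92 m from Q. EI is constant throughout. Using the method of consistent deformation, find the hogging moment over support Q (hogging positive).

M_Q = 335 kN·m

Release continuity at Q by inserting a hinge; the redundant is the internal moment M_Q. The primary structure is two simply-supported spans PQ and QR.
End slopes at the hinge Q, treating each span as simply supported:
  span PQ: triangular load, peak 33: 7w₀L³/(360EI) = 550.1/EI
  span PQ: point load 147 at a = 5.7: Pab(L + a)/(6LEI) = 849.1/EI
  span QR: point load 160 at a = 2.92: Pab(L + b)/(6LEI) = 52.65/EI
  relative rotation θ_0 = (1399 + 52.65)/EI = 1452/EI
A unit hogging moment at Q produces rotation L₁/(3EI) + L₂/(3EI) = 4.333/EI.
Compatibility: M_Q·(L₁+L₂)/(3EI) = θ_0, giving M_Q = 335 kN·m (hogging).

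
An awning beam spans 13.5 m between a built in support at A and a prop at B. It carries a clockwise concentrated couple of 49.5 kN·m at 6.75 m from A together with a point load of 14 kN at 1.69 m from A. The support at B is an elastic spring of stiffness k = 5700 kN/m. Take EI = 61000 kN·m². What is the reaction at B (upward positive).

Remove the prop at B; the released (primary) structure is a cantilever built in at A.
Deflection at B on the released cantilever, summing each load's contribution:
  clockwise couple 49.5 at a = 6.75: M₀a(2L − a)/(2EI) = 3383/EI
  point load 14 at a = 1.69: Pa²(3L − a)/(6EI) = 258.6/EI
  δ_0 = 3642/EI
Flexibility coefficient — unit upward force at B: δ_{BB} = L³/(3EI) = 820.1/EI.
With EI = 61000 kN·m²: δ_0 = 0.059699 m and δ_{BB} = 0.013445 m/kN.
Compatibility — the spring shortens by R_B/k under the reaction it provides: δ_0 − R_B·δ_{BB} = R_B/k. With 1/k = 0.000175 m/kN, R_B = δ_0 / (δ_{BB} + 1/k) = 0.059699 / (0.013445 + 0.000175) = 4.383 kN.

R_B = 4.383 kN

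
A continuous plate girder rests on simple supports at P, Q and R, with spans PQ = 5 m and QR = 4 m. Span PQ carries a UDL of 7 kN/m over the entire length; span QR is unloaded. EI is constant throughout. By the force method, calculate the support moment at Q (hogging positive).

M_Q = 12.15 kN·m

Insert a hinge at Q; M_Q is the redundant, and each span becomes simply supported.
Rotations at Q on the released spans (each span's end-slope, ×1/EI):
  span PQ: UDL 7: wL³/(24EI) = 36.46/EI
  relative rotation θ_0 = (36.46 + 0)/EI = 36.46/EI
A unit hogging moment at Q produces rotation L₁/(3EI) + L₂/(3EI) = 3/EI.
Slope continuity at Q: θ_0 = M_Q·3/EI, so M_Q = 36.46/3 = 12.15 kN·m (hogging).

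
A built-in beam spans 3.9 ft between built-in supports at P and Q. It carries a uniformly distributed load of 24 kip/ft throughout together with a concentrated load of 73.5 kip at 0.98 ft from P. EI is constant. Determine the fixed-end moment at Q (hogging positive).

M_Q = 43.97 kip·ft

Release both end moments; the primary structure is a simply-supported span PQ with redundants M_P and M_Q.
Simple-span end rotations at P and Q under the given loads:
  at P: UDL 24: wL³/(24EI) = 59.32/EI
  at Q: UDL 24: wL³/(24EI) = 59.32/EI
  at P: point load 73.5 at a = 0.98: Pab(L + b)/(6LEI) = 61.3/EI
  at Q: point load 73.5 at a = 0.98: Pab(L + a)/(6LEI) = 43.86/EI
  θ_P0 = 120.6/EI,  θ_Q0 = 103.2/EI
Flexibility coefficients: a unit moment at one end gives L/(3EI) there and L/(6EI) at the far end, so f₁₁ = f₂₂ = 1.3/EI and f₁₂ = f₂₁ = 0.65/EI.
Compatibility — zero rotation at each built-in end:
  1.3 M_P + 0.65 M_Q = 120.6
  0.65 M_P + 1.3 M_Q = 103.2
Solving the pair gives M_P = 70.8 kip·ft and M_Q = 43.97 kip·ft (hogging).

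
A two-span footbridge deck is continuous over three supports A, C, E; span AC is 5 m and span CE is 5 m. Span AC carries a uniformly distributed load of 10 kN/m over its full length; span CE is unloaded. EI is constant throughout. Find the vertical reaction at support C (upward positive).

Release continuity at C by inserting a hinge; the redundant is the internal moment M_C. The primary structure is two simply-supported spans AC and CE.
Rotations at C on the released spans (each span's end-slope, ×1/EI):
  span AC: UDL 10: wL³/(24EI) = 52.08/EI
  relative rotation θ_0 = (52.08 + 0)/EI = 52.08/EI
A unit hogging moment at C produces rotation L₁/(3EI) + L₂/(3EI) = 3.333/EI.
Slope continuity at C: θ_0 = M_C·3.333/EI, so M_C = 52.08/3.333 = 15.62 kN·m (hogging).
Span AC, ΣM about A with M_C applied at C: R_C^{AC}·5 = 125 + 15.62, so R_C^{AC} = 28.12 kN and R_A = 50 − 28.12 = 21.88 kN.
Span CE, ΣM about E: R_C^{CE}·5 = 0 + 15.62, so R_C^{CE} = 3.125 kN and R_E = 0 − 3.125 = -3.125 kN.
R_C = 28.12 + 3.125 = 31.25 kN.

R_C = 31.25 kN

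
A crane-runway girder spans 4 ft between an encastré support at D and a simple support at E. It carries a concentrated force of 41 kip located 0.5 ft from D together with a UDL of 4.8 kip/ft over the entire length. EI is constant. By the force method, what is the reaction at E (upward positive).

Choose R_E as the redundant. The primary structure is the cantilever fixed at D.
Free-end deflection of the primary structure under the applied loading (downward +):
  point load 41 at a = 0.5: Pa²(3L − a)/(6EI) = 19.65/EI
  UDL 4.8: wL⁴/(8EI) = 153.6/EI
  δ_0 = 173.2/EI
Tip deflection under a unit load at E: L³/(3EI) = 21.33/EI.
The prop prevents deflection at E: R_E = δ_0/δ_{EE} = 173.2/21.33 = 8.121 kip.

R_E = 8.121 kip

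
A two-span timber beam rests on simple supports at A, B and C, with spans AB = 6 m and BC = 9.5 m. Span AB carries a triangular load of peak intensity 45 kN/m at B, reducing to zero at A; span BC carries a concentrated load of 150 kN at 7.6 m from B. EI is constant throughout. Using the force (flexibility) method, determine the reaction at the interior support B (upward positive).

Insert a hinge at B; M_B is the redundant, and each span becomes simply supported.
Rotations at B on the released spans (each span's end-slope, ×1/EI):
  span AB: triangular load, peak 45: w₀L³/(45EI) = 216/EI
  span BC: point load 150 at a = 7.6: Pab(L + b)/(6LEI) = 433.2/EI
  relative rotation θ_0 = (216 + 433.2)/EI = 649.2/EI
A unit hogging moment at B produces rotation L₁/(3EI) + L₂/(3EI) = 5.167/EI.
Slope continuity at B: θ_0 = M_B·5.167/EI, so M_B = 649.2/5.167 = 125.7 kN·m (hogging).
Span AB, ΣM about A with M_B applied at B: R_B^{AB}·6 = 540 + 125.7, so R_B^{AB} = 110.9 kN and R_A = 135 − 110.9 = 24.06 kN.
Span BC, ΣM about C: R_B^{BC}·9.5 = 285 + 125.7, so R_B^{BC} = 43.23 kN and R_C = 150 − 43.23 = 106.8 kN.
R_B = 110.9 + 43.23 = 154.2 kN.

R_B = 154.2 kN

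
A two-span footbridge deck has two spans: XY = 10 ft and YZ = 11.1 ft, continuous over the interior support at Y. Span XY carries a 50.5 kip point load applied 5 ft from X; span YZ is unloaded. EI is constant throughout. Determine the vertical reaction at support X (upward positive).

Take M_Y as the redundant. Released structure: two simple spans XY and YZ with a hinge at Y.
Rotations at Y on the released spans (each span's end-slope, ×1/EI):
  span XY: point load 50.5 at a = 5: Pab(L + a)/(6LEI) = 315.6/EI
  relative rotation θ_0 = (315.6 + 0)/EI = 315.6/EI
A unit hogging moment at Y produces rotation L₁/(3EI) + L₂/(3EI) = 7.033/EI.
Slope continuity at Y: θ_0 = M_Y·7.033/EI, so M_Y = 315.6/7.033 = 44.88 kip·ft (hogging).
Span XY, ΣM about X with M_Y applied at Y: R_Y^{XY}·10 = 252.5 + 44.88, so R_Y^{XY} = 29.74 kip and R_X = 50.5 − 29.74 = 20.76 kip.

R_X = 20.76 kip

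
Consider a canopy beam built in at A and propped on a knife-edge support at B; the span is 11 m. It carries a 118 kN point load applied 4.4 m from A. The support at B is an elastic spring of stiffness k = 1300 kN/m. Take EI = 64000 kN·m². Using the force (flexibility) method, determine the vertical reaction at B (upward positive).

Release the roller at B. Primary structure: cantilever fixed at A.
Deflection at B on the released cantilever, summing each load's contribution:
  point load 118 at a = 4.4: Pa²(3L − a)/(6EI) = 10889/EI
Flexibility coefficient — unit upward force at B: δ_{BB} = L³/(3EI) = 443.7/EI.
With EI = 64000 kN·m²: δ_0 = 0.17015 m and δ_{BB} = 0.006932 m/kN.
Compatibility — the spring shortens by R_B/k under the reaction it provides: δ_0 − R_B·δ_{BB} = R_B/k. With 1/k = 0.000769 m/kN, R_B = δ_0 / (δ_{BB} + 1/k) = 0.17015 / (0.006932 + 0.000769) = 22.09 kN.

R_B = 22.09 kN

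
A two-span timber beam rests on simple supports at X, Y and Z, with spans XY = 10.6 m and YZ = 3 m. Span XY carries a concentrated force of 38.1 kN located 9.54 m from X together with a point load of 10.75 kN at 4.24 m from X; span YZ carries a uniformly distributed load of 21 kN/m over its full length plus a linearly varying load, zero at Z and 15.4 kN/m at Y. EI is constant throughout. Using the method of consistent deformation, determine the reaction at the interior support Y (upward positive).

Release continuity at Y by inserting a hinge; the redundant is the internal moment M_Y. The primary structure is two simply-supported spans XY and YZ.
Rotations at Y on the released spans (each span's end-slope, ×1/EI):
  span XY: point load 38.1 at a = 9.54: Pab(L + a)/(6LEI) = 122/EI
  span XY: point load 10.75 at a = 4.24: Pab(L + a)/(6LEI) = 67.64/EI
  span YZ: UDL 21: wL³/(24EI) = 23.62/EI
  span YZ: triangular load, peak 15.4: w₀L³/(45EI) = 9.24/EI
  relative rotation θ_0 = (189.6 + 32.87)/EI = 222.5/EI
A unit hogging moment at Y produces rotation L₁/(3EI) + L₂/(3EI) = 4.533/EI.
Compatibility: M_Y·(L₁+L₂)/(3EI) = θ_0, giving M_Y = 49.08 kN·m (hogging).
Span XY, ΣM about X with M_Y applied at Y: R_Y^{XY}·10.6 = 409.1 + 49.08, so R_Y^{XY} = 43.22 kN and R_X = 48.85 − 43.22 = 5.629 kN.
Span YZ, ΣM about Z: R_Y^{YZ}·3 = 140.7 + 49.08, so R_Y^{YZ} = 63.26 kN and R_Z = 86.1 − 63.26 = 22.84 kN.
R_Y = 43.22 + 63.26 = 106.5 kN.

R_Y = 106.5 kN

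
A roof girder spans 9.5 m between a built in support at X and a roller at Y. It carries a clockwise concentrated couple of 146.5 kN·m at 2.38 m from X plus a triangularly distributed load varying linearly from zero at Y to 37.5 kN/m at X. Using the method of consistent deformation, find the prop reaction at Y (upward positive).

R_Y = 45.76 kN

Choose R_Y as the redundant. The primary structure is the cantilever fixed at X.
Deflection at Y on the released cantilever, summing each load's contribution:
  clockwise couple 146.5 at a = 2.38: M₀a(2L − a)/(2EI) = 2897/EI
  triangular load, peak 37.5 at the fixed end: w₀L⁴/(30EI) = 10181/EI
  δ_0 = 13079/EI
Tip deflection under a unit load at Y: L³/(3EI) = 285.8/EI.
The prop prevents deflection at Y: R_Y = δ_0/δ_{YY} = 13079/285.8 = 45.76 kN.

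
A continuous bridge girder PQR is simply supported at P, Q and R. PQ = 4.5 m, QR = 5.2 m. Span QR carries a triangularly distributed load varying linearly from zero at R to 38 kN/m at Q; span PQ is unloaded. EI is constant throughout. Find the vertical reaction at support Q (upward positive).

Release continuity at Q by inserting a hinge; the redundant is the internal moment M_Q. The primary structure is two simply-supported spans PQ and QR.
End slopes at the hinge Q, treating each span as simply supported:
  span QR: triangular load, peak 38: w₀L³/(45EI) = 118.7/EI
  relative rotation θ_0 = (0 + 118.7)/EI = 118.7/EI
A unit hogging moment at Q produces rotation L₁/(3EI) + L₂/(3EI) = 3.233/EI.
Compatibility: M_Q·(L₁+L₂)/(3EI) = θ_0, giving M_Q = 36.72 kN·m (hogging).
Span PQ, ΣM about P with M_Q applied at Q: R_Q^{PQ}·4.5 = 0 + 36.72, so R_Q^{PQ} = 8.161 kN and R_P = 0 − 8.161 = -8.161 kN.
Span QR, ΣM about R: R_Q^{QR}·5.2 = 342.5 + 36.72, so R_Q^{QR} = 72.93 kN and R_R = 98.8 − 72.93 = 25.87 kN.
R_Q = 8.161 + 72.93 = 81.09 kN.

R_Q = 81.09 kN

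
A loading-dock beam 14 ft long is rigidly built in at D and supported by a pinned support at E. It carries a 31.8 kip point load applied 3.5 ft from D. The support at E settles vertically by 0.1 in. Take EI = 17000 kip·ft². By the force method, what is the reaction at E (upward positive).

R_E = 2.578 kip

Release the roller at E. Primary structure: cantilever fixed at D.
Free-end deflection of the primary structure under the applied loading (downward +):
  point load 31.8 at a = 3.5: Pa²(3L − a)/(6EI) = 2500/EI
Flexibility coefficient — unit upward force at E: δ_{EE} = L³/(3EI) = 914.7/EI.
With EI = 17000 kip·ft²: δ_0 = 0.14704 ft and δ_{EE} = 0.053804 ft/kip.
Compatibility — the beam at E must follow the support down by 0.008333 ft: δ_0 − R_E·δ_{EE} = 0.008333, so R_E = (0.14704 − 0.008333)/0.053804 = 2.578 kip.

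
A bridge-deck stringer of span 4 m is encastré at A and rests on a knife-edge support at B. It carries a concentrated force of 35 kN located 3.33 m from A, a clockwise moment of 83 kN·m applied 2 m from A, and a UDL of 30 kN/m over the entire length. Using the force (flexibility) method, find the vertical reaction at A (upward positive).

Take the reaction at B as the redundant and release it; the primary structure is a cantilever fixed at A.
Deflection at B on the released cantilever, summing each load's contribution:
  point load 35 at a = 3.33: Pa²(3L − a)/(6EI) = 560.8/EI
  clockwise couple 83 at a = 2: M₀a(2L − a)/(2EI) = 498/EI
  UDL 30: wL⁴/(8EI) = 960/EI
  δ_0 = 2019/EI
Flexibility coefficient — unit upward force at B: δ_{BB} = L³/(3EI) = 21.33/EI.
The prop prevents deflection at B: R_B = δ_0/δ_{BB} = 2019/21.33 = 94.63 kN.
Vertical equilibrium: R_A = ΣP − R_B = 155 − 94.63 = 60.37 kN.

R_A = 60.37 kN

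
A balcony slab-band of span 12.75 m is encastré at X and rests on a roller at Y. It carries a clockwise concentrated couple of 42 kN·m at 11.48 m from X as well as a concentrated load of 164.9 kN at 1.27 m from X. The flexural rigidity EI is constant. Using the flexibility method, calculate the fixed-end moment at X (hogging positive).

Choose R_Y as the redundant. The primary structure is the cantilever fixed at X.
Downward deflection at the released point Y due to the loads:
  clockwise couple 42 at a = 11.48: M₀a(2L − a)/(2EI) = 3380/EI
  point load 164.9 at a = 1.27: Pa²(3L − a)/(6EI) = 1639/EI
  δ_0 = 5019/EI
Flexibility coefficient — unit upward force at Y: δ_{YY} = L³/(3EI) = 690.9/EI.
Compatibility at Y: δ_0 − R_Y·δ_{YY} = 0, so R_Y = 5019/690.9 = 7.265 kN.
Moment equilibrium about X: M_X = Σ(load moments about X) − R_Y·L = 251.4 − 7.265×12.75 = 158.8 kN·m.

M_X = 158.8 kN·m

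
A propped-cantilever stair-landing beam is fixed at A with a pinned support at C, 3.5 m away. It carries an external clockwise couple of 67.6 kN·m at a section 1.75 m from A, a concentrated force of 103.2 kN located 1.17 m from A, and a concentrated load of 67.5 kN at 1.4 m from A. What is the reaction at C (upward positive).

R_C = 51.14 kN

Remove the prop at C; the released (primary) structure is a cantilever built in at A.
Primary-structure tip deflection at C by superposition:
  clockwise couple 67.6 at a = 1.75: M₀a(2L − a)/(2EI) = 310.5/EI
  point load 103.2 at a = 1.17: Pa²(3L − a)/(6EI) = 219.7/EI
  point load 67.5 at a = 1.4: Pa²(3L − a)/(6EI) = 200.7/EI
  δ_0 = 730.9/EI
Tip deflection under a unit load at C: L³/(3EI) = 14.29/EI.
Compatibility at C: δ_0 − R_C·δ_{CC} = 0, so R_C = 730.9/14.29 = 51.14 kN.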